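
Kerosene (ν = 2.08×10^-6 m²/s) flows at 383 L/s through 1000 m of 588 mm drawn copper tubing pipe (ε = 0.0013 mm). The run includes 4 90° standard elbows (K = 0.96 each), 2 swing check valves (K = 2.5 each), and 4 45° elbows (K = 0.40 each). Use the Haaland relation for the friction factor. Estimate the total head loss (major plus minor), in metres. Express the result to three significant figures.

H_L ≈ 3.41 m

V = 4Q/(πD²) = 1.410 m/s; V²/2g = 0.1014 m
Re = 3.99×10^5, ε/D = 2.21×10^-6 → f = 0.01363 (Haaland)
Major: h_f = f(L/D)·V²/2g = 0.01363·1701·0.1014 = 2.350 m
Minor: ΣK = 10.4; h_m = ΣK·V²/2g = 1.059 m
Total H_L = 2.350 + 1.059 = 3.409 m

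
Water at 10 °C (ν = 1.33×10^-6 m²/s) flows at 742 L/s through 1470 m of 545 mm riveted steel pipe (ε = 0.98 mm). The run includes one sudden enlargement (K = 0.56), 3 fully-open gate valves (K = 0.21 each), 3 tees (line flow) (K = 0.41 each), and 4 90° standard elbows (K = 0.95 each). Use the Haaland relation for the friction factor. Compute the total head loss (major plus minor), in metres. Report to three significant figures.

V = 4Q/(πD²) = 3.181 m/s; V²/2g = 0.5156 m
Re = 1.30×10^6, ε/D = 0.00180 → f = 0.02295 (Haaland)
Major: h_f = f(L/D)·V²/2g = 0.02295·2697·0.5156 = 31.92 m
Minor: ΣK = 6.22; h_m = ΣK·V²/2g = 3.207 m
Total H_L = 31.92 + 3.207 = 35.13 m

H_L ≈ 35.1 m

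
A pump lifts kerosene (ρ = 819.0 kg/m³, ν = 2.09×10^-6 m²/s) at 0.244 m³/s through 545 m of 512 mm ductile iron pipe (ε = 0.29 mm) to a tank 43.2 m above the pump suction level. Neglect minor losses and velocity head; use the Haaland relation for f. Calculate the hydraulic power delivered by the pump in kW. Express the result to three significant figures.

P_hyd ≈ 87.5 kW

V = 4Q/(πD²) = 1.185 m/s; Re = 2.90×10^5; ε/D = 5.66×10^-4; f = 0.01849
h_f = f(L/D)V²/2g = 1.409 m
Total head H = z + h_f = 43.2 + 1.409 = 44.61 m
P_hyd = ρgQH = 819.0·9.81·0.244·44.61 = 87.45 kW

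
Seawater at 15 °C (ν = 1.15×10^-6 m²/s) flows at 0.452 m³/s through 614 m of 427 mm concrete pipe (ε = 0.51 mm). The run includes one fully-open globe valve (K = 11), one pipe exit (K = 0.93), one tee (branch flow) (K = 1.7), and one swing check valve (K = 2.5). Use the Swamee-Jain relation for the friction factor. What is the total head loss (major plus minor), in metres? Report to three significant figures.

V = 4Q/(πD²) = 3.156 m/s; V²/2g = 0.5078 m
Re = 1.17×10^6, ε/D = 0.00119 → f = 0.02082 (Swamee-Jain)
Major: h_f = f(L/D)·V²/2g = 0.02082·1438·0.5078 = 15.20 m
Minor: ΣK = 16.1; h_m = ΣK·V²/2g = 8.191 m
Total H_L = 15.20 + 8.191 = 23.39 m

H_L ≈ 23.4 m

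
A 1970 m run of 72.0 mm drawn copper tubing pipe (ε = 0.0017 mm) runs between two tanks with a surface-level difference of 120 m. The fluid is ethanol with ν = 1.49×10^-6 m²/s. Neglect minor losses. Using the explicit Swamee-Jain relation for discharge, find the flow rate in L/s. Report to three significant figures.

Swamee-Jain (Type II): Q = -0.965·√(gD⁵h_f/L)·ln[ε/(3.7D) + √(3.17ν²L/(gD³h_f))]
√(gD⁵h_f/L) = √(9.81·0.0720⁵·120/1970) = 0.001075
ε/(3.7D) = 6.38×10^-6; √(3.17ν²L/(gD³h_f)) = 1.78×10^-4
Q = -0.965·0.001075·ln(1.840×10^-4) = 0.008924 m³/s
Check: V = 2.19 m/s, Re = 1.06×10^5, f = 0.01780, h_f = 119 m ≈ 120 m ✓

Q ≈ 8.92 L/s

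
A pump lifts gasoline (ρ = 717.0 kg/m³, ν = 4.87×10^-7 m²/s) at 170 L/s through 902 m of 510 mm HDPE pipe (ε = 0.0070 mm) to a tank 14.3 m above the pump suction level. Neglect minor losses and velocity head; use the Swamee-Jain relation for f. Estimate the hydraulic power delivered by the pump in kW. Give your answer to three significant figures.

V = 4Q/(πD²) = 0.8322 m/s; Re = 8.71×10^5; ε/D = 1.37×10^-5; f = 0.01219
h_f = f(L/D)V²/2g = 0.7608 m
Total head H = z + h_f = 14.3 + 0.7608 = 15.06 m
P_hyd = ρgQH = 717.0·9.81·0.170·15.06 = 18.01 kW

P_hyd ≈ 18.0 kW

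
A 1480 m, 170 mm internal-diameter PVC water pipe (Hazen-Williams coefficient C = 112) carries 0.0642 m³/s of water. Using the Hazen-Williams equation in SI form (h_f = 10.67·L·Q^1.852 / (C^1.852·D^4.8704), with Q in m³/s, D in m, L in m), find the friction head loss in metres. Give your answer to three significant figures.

h_f ≈ 87.7 m

h_f = 10.67·1480·0.0642^1.852 / (112^1.852·0.170^4.8704) = 87.67 m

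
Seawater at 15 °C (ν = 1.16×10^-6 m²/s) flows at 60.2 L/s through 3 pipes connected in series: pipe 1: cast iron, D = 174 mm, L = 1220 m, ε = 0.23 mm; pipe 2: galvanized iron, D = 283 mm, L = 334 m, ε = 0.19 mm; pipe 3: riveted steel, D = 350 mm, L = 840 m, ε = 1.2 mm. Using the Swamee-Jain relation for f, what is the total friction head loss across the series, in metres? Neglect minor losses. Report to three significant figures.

H ≈ 52.4 m

Pipe 1: V = 2.532 m/s, Re = 3.80×10^5, ε/D = 0.00132, f = 0.02182, h_1 = f(L/D)V²/2g = 49.97 m
Pipe 2: V = 0.9570 m/s, Re = 2.33×10^5, ε/D = 6.71×10^-4, f = 0.01956, h_2 = f(L/D)V²/2g = 1.078 m
Pipe 3: V = 0.6257 m/s, Re = 1.89×10^5, ε/D = 0.00343, f = 0.02801, h_3 = f(L/D)V²/2g = 1.341 m
Series → Q common, losses add: H = Σh = 52.39 m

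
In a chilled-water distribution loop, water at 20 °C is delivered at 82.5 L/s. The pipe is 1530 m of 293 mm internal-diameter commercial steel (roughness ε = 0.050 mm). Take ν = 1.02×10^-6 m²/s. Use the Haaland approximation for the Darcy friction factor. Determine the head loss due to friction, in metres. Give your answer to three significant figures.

V = 4Q/(πD²) = 4·0.0825/(π·0.293²) = 1.224 m/s
Re = VD/ν = 1.224·0.293/1.02×10^-6 = 3.51×10^5 → turbulent
ε/D = 0.050/293 = 1.71×10^-4
Haaland: f = 0.01555
h_f = f(L/D)V²/(2g) = 0.01555·(1530/0.293)·1.224²/(2·9.81) = 6.194 m

h_f ≈ 6.19 m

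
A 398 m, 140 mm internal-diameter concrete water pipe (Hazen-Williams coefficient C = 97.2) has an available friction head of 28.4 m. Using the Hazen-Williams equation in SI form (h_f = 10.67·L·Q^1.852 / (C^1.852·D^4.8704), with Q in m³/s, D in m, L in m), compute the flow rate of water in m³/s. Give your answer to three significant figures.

Rearranging: Q = [h_f·C^1.852·D^4.8704 / (10.67·L)]^(1/1.852)
Q = [28.4·97.2^1.852·0.140^4.8704 / (10.67·398)]^0.540 = 0.03697 m³/s

Q ≈ 0.0370 m³/s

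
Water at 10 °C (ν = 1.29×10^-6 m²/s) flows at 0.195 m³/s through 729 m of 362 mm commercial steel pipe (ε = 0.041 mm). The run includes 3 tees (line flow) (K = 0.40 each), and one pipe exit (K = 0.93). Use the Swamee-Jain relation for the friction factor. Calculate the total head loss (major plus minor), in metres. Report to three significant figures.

H_L ≈ 5.74 m

V = 4Q/(πD²) = 1.895 m/s; V²/2g = 0.1830 m
Re = 5.32×10^5, ε/D = 1.13×10^-4 → f = 0.01452 (Swamee-Jain)
Major: h_f = f(L/D)·V²/2g = 0.01452·2014·0.1830 = 5.351 m
Minor: ΣK = 2.13; h_m = ΣK·V²/2g = 0.3897 m
Total H_L = 5.351 + 0.3897 = 5.741 m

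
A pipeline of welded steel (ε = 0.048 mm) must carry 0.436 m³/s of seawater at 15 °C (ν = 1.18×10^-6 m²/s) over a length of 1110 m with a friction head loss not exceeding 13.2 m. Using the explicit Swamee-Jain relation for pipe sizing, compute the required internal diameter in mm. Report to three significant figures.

Swamee-Jain (Type III): D = 0.66·[ε^1.25·(LQ²/(gh_f))^4.75 + ν·Q^9.4·(L/(gh_f))^5.2]^0.04
LQ²/(gh_f) = 1.629; L/(gh_f) = 8.572
Term 1 = ε^1.25·(…)^4.75 = 4.06×10^-5; Term 2 = ν·Q^9.4·(…)^5.2 = 3.43×10^-5
D = 0.66·(4.06×10^-5 + 3.43×10^-5)^0.04 = 0.4514 m = 451 mm
Check: V = 2.72 m/s, Re = 1.04×10^6, f = 0.01356, h_f = 12.6 m ≈ 13.2 m ✓

D ≈ 451 mm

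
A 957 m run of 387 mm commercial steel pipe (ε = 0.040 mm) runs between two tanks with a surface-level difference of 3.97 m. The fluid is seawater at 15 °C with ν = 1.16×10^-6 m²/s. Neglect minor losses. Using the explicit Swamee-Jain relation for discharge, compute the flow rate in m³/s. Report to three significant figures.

Swamee-Jain (Type II): Q = -0.965·√(gD⁵h_f/L)·ln[ε/(3.7D) + √(3.17ν²L/(gD³h_f))]
√(gD⁵h_f/L) = √(9.81·0.387⁵·3.97/957) = 0.01880
ε/(3.7D) = 2.79×10^-5; √(3.17ν²L/(gD³h_f)) = 4.25×10^-5
Q = -0.965·0.01880·ln(7.046×10^-5) = 0.1734 m³/s
Check: V = 1.47 m/s, Re = 4.92×10^5, f = 0.01453, h_f = 3.98 m ≈ 3.97 m ✓

Q ≈ 0.173 m³/s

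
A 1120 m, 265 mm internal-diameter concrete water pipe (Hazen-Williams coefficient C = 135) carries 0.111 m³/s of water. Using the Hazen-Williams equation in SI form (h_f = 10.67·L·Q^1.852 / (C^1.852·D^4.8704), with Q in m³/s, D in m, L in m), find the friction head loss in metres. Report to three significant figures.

h_f = 10.67·1120·0.111^1.852 / (135^1.852·0.265^4.8704) = 14.89 m

h_f ≈ 14.9 m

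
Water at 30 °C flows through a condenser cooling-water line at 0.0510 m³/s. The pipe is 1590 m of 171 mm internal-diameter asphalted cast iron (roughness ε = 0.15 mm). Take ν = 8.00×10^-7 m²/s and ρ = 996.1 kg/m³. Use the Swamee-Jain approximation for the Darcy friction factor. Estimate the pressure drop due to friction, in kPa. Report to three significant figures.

V = 4Q/(πD²) = 4·0.0510/(π·0.171²) = 2.221 m/s
Re = VD/ν = 2.221·0.171/8.00×10^-7 = 4.75×10^5 → turbulent
ε/D = 0.15/171 = 8.77×10^-4
Swamee-Jain: f = 0.01984
h_f = f(L/D)V²/(2g) = 0.01984·(1590/0.171)·2.221²/(2·9.81) = 46.36 m
Δp = ρg·h_f = 996.1·9.81·46.36 = 453.0 kPa

Δp ≈ 453 kPa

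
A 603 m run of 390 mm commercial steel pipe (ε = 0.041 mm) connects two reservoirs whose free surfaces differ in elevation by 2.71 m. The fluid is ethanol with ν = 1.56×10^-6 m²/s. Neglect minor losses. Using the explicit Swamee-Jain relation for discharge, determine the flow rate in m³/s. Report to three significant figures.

Q ≈ 0.181 m³/s

Swamee-Jain (Type II): Q = -0.965·√(gD⁵h_f/L)·ln[ε/(3.7D) + √(3.17ν²L/(gD³h_f))]
√(gD⁵h_f/L) = √(9.81·0.390⁵·2.71/603) = 0.01994
ε/(3.7D) = 2.84×10^-5; √(3.17ν²L/(gD³h_f)) = 5.43×10^-5
Q = -0.965·0.01994·ln(8.273×10^-5) = 0.1809 m³/s
Check: V = 1.51 m/s, Re = 3.79×10^5, f = 0.01502, h_f = 2.71 m ≈ 2.71 m ✓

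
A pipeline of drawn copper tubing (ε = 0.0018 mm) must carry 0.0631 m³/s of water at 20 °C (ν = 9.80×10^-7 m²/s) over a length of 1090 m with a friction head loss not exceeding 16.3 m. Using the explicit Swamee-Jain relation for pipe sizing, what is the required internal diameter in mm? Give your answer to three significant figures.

D ≈ 200 mm

Swamee-Jain (Type III): D = 0.66·[ε^1.25·(LQ²/(gh_f))^4.75 + ν·Q^9.4·(L/(gh_f))^5.2]^0.04
LQ²/(gh_f) = 0.02714; L/(gh_f) = 6.817
Term 1 = ε^1.25·(…)^4.75 = 2.39×10^-15; Term 2 = ν·Q^9.4·(…)^5.2 = 1.11×10^-13
D = 0.66·(2.39×10^-15 + 1.11×10^-13)^0.04 = 0.2003 m = 200 mm
Check: V = 2.00 m/s, Re = 4.09×10^5, f = 0.01370, h_f = 15.2 m ≈ 16.3 m ✓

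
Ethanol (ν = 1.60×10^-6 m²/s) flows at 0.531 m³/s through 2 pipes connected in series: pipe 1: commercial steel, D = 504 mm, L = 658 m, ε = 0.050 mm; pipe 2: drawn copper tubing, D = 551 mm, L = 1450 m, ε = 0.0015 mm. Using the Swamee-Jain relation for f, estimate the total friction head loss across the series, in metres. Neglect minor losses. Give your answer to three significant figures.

H ≈ 14.6 m

Pipe 1: V = 2.662 m/s, Re = 8.38×10^5, ε/D = 9.92×10^-5, f = 0.01371, h_1 = f(L/D)V²/2g = 6.461 m
Pipe 2: V = 2.227 m/s, Re = 7.67×10^5, ε/D = 2.72×10^-6, f = 0.01220, h_2 = f(L/D)V²/2g = 8.116 m
Series → Q common, losses add: H = Σh = 14.58 m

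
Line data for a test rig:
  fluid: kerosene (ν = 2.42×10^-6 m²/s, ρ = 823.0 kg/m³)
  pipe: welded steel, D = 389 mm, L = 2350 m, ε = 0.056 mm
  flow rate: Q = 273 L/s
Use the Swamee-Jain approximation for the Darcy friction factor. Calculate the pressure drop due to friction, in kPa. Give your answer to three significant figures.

V = 4Q/(πD²) = 4·0.273/(π·0.389²) = 2.297 m/s
Re = VD/ν = 2.297·0.389/2.42×10^-6 = 3.69×10^5 → turbulent
ε/D = 0.056/389 = 1.44×10^-4
Swamee-Jain: f = 0.01545
h_f = f(L/D)V²/(2g) = 0.01545·(2350/0.389)·2.297²/(2·9.81) = 25.10 m
Δp = ρg·h_f = 823.0·9.81·25.10 = 202.7 kPa

Δp ≈ 203 kPa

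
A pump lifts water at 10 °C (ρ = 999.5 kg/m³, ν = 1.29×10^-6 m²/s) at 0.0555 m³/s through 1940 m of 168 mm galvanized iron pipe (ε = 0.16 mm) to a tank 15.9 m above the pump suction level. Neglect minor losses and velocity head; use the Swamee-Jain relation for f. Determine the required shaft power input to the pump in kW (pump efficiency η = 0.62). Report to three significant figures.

P_shaft ≈ 80.2 kW

V = 4Q/(πD²) = 2.504 m/s; Re = 3.26×10^5; ε/D = 9.52×10^-4; f = 0.02047
h_f = f(L/D)V²/2g = 75.52 m
Total head H = z + h_f = 15.9 + 75.52 = 91.42 m
P_hyd = ρgQH = 999.5·9.81·0.0555·91.42 = 49.75 kW
P_shaft = P_hyd/η = 49.75/0.62 = 80.24 kW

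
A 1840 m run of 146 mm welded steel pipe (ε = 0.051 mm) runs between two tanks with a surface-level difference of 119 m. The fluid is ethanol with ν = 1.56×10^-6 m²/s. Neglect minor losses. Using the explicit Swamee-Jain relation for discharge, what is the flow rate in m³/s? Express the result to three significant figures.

Q ≈ 0.0548 m³/s

Swamee-Jain (Type II): Q = -0.965·√(gD⁵h_f/L)·ln[ε/(3.7D) + √(3.17ν²L/(gD³h_f))]
√(gD⁵h_f/L) = √(9.81·0.146⁵·119/1840) = 0.006488
ε/(3.7D) = 9.44×10^-5; √(3.17ν²L/(gD³h_f)) = 6.25×10^-5
Q = -0.965·0.006488·ln(1.569×10^-4) = 0.05484 m³/s
Check: V = 3.28 m/s, Re = 3.07×10^5, f = 0.01737, h_f = 120 m ≈ 119 m ✓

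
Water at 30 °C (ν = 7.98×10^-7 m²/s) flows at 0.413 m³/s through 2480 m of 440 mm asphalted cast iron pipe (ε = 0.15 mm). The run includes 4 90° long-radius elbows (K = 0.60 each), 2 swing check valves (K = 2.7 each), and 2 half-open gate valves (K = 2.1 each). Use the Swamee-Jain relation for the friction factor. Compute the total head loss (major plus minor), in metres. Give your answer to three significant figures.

H_L ≈ 38.2 m

V = 4Q/(πD²) = 2.716 m/s; V²/2g = 0.3760 m
Re = 1.50×10^6, ε/D = 3.41×10^-4 → f = 0.01589 (Swamee-Jain)
Major: h_f = f(L/D)·V²/2g = 0.01589·5636·0.3760 = 33.68 m
Minor: ΣK = 12.0; h_m = ΣK·V²/2g = 4.512 m
Total H_L = 33.68 + 4.512 = 38.19 m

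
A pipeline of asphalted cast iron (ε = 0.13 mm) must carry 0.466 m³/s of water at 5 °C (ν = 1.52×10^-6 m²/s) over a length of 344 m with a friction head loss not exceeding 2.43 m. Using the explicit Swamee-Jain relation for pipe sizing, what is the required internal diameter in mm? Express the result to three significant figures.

D ≈ 531 mm

Swamee-Jain (Type III): D = 0.66·[ε^1.25·(LQ²/(gh_f))^4.75 + ν·Q^9.4·(L/(gh_f))^5.2]^0.04
LQ²/(gh_f) = 3.134; L/(gh_f) = 14.43
Term 1 = ε^1.25·(…)^4.75 = 0.00315; Term 2 = ν·Q^9.4·(…)^5.2 = 0.00124
D = 0.66·(0.00315 + 0.00124)^0.04 = 0.5312 m = 531 mm
Check: V = 2.10 m/s, Re = 7.35×10^5, f = 0.01550, h_f = 2.26 m ≈ 2.43 m ✓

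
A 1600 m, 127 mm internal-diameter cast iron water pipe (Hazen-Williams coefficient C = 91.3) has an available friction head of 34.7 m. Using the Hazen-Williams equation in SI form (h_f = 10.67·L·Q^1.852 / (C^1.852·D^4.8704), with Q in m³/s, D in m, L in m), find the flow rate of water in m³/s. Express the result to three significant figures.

Q ≈ 0.0141 m³/s

Rearranging: Q = [h_f·C^1.852·D^4.8704 / (10.67·L)]^(1/1.852)
Q = [34.7·91.3^1.852·0.127^4.8704 / (10.67·1600)]^0.540 = 0.01413 m³/s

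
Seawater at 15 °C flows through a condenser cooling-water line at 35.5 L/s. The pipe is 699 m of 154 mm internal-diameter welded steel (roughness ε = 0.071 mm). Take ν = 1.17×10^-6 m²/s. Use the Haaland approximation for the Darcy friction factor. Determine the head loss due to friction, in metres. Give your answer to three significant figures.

h_f ≈ 15.2 m

V = 4Q/(πD²) = 4·0.0355/(π·0.154²) = 1.906 m/s
Re = VD/ν = 1.906·0.154/1.17×10^-6 = 2.51×10^5 → turbulent
ε/D = 0.071/154 = 4.61×10^-4
Haaland: f = 0.01808
h_f = f(L/D)V²/(2g) = 0.01808·(699/0.154)·1.906²/(2·9.81) = 15.19 m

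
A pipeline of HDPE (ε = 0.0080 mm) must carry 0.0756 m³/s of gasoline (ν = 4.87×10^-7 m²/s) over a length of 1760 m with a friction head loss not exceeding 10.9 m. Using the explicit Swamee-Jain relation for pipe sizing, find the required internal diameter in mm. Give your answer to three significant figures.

D ≈ 252 mm

Swamee-Jain (Type III): D = 0.66·[ε^1.25·(LQ²/(gh_f))^4.75 + ν·Q^9.4·(L/(gh_f))^5.2]^0.04
LQ²/(gh_f) = 0.09407; L/(gh_f) = 16.46
Term 1 = ε^1.25·(…)^4.75 = 5.66×10^-12; Term 2 = ν·Q^9.4·(…)^5.2 = 2.96×10^-11
D = 0.66·(5.66×10^-12 + 2.96×10^-11)^0.04 = 0.2520 m = 252 mm
Check: V = 1.52 m/s, Re = 7.84×10^5, f = 0.01273, h_f = 10.4 m ≈ 10.9 m ✓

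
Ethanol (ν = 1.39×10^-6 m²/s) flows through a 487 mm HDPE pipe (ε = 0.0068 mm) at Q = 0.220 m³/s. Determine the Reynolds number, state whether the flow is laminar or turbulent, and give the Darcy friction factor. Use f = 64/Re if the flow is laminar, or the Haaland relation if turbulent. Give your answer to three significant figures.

V = 4Q/(πD²) = 1.181 m/s
Re = VD/ν = 1.181·0.487/1.39×10^-6 = 4.14×10^5
Re > 4000 → turbulent; ε/D = 1.40×10^-5
Haaland: f = 0.01366

Re ≈ 4.14×10^5; turbulent; f ≈ 0.0137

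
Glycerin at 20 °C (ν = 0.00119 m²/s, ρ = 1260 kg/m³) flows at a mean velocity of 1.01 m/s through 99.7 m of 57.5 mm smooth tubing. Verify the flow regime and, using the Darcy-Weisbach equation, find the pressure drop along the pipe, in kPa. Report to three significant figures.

Δp ≈ 1460 kPa

Re = VD/ν = 1.01·0.05750/0.00119 = 48.8 → laminar (Re < 2300)
f = 64/Re = 1.311
h_f = f(L/D)V²/(2g) = 1.311·(99.7/0.05750)·1.01²/(2·9.81) = 118.2 m
Δp = ρg·h_f = 1260·9.81·118.2 = 1461 kPa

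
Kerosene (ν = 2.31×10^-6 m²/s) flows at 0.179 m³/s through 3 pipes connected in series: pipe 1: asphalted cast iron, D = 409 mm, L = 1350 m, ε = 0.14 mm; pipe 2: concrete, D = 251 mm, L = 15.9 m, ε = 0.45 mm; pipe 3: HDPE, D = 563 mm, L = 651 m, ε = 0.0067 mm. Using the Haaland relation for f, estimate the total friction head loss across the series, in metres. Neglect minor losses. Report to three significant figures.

H ≈ 6.91 m

Pipe 1: V = 1.362 m/s, Re = 2.41×10^5, ε/D = 3.42×10^-4, f = 0.01743, h_1 = f(L/D)V²/2g = 5.442 m
Pipe 2: V = 3.618 m/s, Re = 3.93×10^5, ε/D = 0.00179, f = 0.02324, h_2 = f(L/D)V²/2g = 0.9819 m
Pipe 3: V = 0.7190 m/s, Re = 1.75×10^5, ε/D = 1.19×10^-5, f = 0.01597, h_3 = f(L/D)V²/2g = 0.4866 m
Series → Q common, losses add: H = Σh = 6.911 m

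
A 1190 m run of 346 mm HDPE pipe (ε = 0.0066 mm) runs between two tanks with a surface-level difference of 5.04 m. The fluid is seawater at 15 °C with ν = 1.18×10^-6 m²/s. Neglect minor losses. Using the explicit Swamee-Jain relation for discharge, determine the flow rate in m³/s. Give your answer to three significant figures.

Swamee-Jain (Type II): Q = -0.965·√(gD⁵h_f/L)·ln[ε/(3.7D) + √(3.17ν²L/(gD³h_f))]
√(gD⁵h_f/L) = √(9.81·0.346⁵·5.04/1190) = 0.01435
ε/(3.7D) = 5.16×10^-6; √(3.17ν²L/(gD³h_f)) = 5.06×10^-5
Q = -0.965·0.01435·ln(5.580×10^-5) = 0.1357 m³/s
Check: V = 1.44 m/s, Re = 4.23×10^5, f = 0.01376, h_f = 5.02 m ≈ 5.04 m ✓

Q ≈ 0.136 m³/s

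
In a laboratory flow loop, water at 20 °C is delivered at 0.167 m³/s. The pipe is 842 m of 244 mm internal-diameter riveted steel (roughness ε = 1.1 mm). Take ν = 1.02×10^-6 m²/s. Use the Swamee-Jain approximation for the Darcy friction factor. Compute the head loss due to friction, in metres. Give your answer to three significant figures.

h_f ≈ 66.5 m

V = 4Q/(πD²) = 4·0.167/(π·0.244²) = 3.571 m/s
Re = VD/ν = 3.571·0.244/1.02×10^-6 = 8.54×10^5 → turbulent
ε/D = 1.1/244 = 0.00451
Swamee-Jain: f = 0.02963
h_f = f(L/D)V²/(2g) = 0.02963·(842/0.244)·3.571²/(2·9.81) = 66.46 m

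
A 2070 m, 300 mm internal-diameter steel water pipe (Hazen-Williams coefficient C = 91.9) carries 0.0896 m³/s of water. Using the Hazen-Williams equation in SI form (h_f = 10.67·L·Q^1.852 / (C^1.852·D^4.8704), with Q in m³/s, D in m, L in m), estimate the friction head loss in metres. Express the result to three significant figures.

h_f ≈ 20.6 m

h_f = 10.67·2070·0.0896^1.852 / (91.9^1.852·0.300^4.8704) = 20.62 m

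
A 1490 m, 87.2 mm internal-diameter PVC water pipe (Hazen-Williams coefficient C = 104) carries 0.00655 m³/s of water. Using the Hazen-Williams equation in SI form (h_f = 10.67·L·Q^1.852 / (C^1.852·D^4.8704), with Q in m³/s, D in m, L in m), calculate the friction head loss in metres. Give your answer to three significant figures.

h_f ≈ 38.2 m

h_f = 10.67·1490·0.00655^1.852 / (104^1.852·0.0872^4.8704) = 38.16 m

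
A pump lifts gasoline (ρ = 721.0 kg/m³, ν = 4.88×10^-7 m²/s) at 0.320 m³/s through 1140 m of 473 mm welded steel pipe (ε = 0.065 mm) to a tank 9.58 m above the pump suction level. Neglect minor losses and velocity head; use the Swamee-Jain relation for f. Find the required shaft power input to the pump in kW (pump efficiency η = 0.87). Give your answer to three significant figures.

V = 4Q/(πD²) = 1.821 m/s; Re = 1.77×10^6; ε/D = 1.37×10^-4; f = 0.01356
h_f = f(L/D)V²/2g = 5.524 m
Total head H = z + h_f = 9.58 + 5.524 = 15.10 m
P_hyd = ρgQH = 721.0·9.81·0.320·15.10 = 34.19 kW
P_shaft = P_hyd/η = 34.19/0.87 = 39.30 kW

P_shaft ≈ 39.3 kW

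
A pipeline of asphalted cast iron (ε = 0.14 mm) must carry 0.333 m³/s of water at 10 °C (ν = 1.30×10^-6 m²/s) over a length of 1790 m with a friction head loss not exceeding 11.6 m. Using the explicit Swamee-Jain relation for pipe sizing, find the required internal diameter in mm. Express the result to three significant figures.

Swamee-Jain (Type III): D = 0.66·[ε^1.25·(LQ²/(gh_f))^4.75 + ν·Q^9.4·(L/(gh_f))^5.2]^0.04
LQ²/(gh_f) = 1.744; L/(gh_f) = 15.73
Term 1 = ε^1.25·(…)^4.75 = 2.14×10^-4; Term 2 = ν·Q^9.4·(…)^5.2 = 7.05×10^-5
D = 0.66·(2.14×10^-4 + 7.05×10^-5)^0.04 = 0.4761 m = 476 mm
Check: V = 1.87 m/s, Re = 6.85×10^5, f = 0.01600, h_f = 10.7 m ≈ 11.6 m ✓

D ≈ 476 mm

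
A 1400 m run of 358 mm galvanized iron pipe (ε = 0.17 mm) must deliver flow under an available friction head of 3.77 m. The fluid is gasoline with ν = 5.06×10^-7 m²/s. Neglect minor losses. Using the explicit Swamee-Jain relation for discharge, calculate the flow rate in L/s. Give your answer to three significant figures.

Swamee-Jain (Type II): Q = -0.965·√(gD⁵h_f/L)·ln[ε/(3.7D) + √(3.17ν²L/(gD³h_f))]
√(gD⁵h_f/L) = √(9.81·0.358⁵·3.77/1400) = 0.01246
ε/(3.7D) = 1.28×10^-4; √(3.17ν²L/(gD³h_f)) = 2.59×10^-5
Q = -0.965·0.01246·ln(1.542×10^-4) = 0.1056 m³/s
Check: V = 1.05 m/s, Re = 7.42×10^5, f = 0.01731, h_f = 3.79 m ≈ 3.77 m ✓

Q ≈ 106 L/s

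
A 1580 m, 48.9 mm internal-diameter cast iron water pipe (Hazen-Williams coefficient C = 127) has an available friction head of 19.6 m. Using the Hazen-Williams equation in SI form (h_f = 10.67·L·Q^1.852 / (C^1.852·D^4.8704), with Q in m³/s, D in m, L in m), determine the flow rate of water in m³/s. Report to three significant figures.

Rearranging: Q = [h_f·C^1.852·D^4.8704 / (10.67·L)]^(1/1.852)
Q = [19.6·127^1.852·0.0489^4.8704 / (10.67·1580)]^0.540 = 0.001181 m³/s

Q ≈ 0.00118 m³/s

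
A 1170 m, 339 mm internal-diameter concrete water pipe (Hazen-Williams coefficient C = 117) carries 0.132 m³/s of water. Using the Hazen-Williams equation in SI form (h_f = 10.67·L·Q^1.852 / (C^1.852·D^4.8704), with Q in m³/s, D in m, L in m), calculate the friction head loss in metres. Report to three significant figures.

h_f ≈ 8.42 m

h_f = 10.67·1170·0.132^1.852 / (117^1.852·0.339^4.8704) = 8.423 m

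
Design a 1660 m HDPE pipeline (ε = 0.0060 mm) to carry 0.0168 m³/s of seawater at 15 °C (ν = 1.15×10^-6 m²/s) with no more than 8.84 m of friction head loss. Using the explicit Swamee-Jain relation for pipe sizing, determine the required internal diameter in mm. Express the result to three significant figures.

Swamee-Jain (Type III): D = 0.66·[ε^1.25·(LQ²/(gh_f))^4.75 + ν·Q^9.4·(L/(gh_f))^5.2]^0.04
LQ²/(gh_f) = 0.005403; L/(gh_f) = 19.14
Term 1 = ε^1.25·(…)^4.75 = 5.04×10^-18; Term 2 = ν·Q^9.4·(…)^5.2 = 1.11×10^-16
D = 0.66·(5.04×10^-18 + 1.11×10^-16)^0.04 = 0.1521 m = 152 mm
Check: V = 0.925 m/s, Re = 1.22×10^5, f = 0.01740, h_f = 8.28 m ≈ 8.84 m ✓

D ≈ 152 mm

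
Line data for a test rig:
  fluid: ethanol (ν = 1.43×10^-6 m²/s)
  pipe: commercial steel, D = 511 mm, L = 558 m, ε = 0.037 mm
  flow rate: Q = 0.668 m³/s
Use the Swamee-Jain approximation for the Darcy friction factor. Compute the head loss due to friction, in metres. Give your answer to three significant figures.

h_f ≈ 7.61 m

V = 4Q/(πD²) = 4·0.668/(π·0.511²) = 3.257 m/s
Re = VD/ν = 3.257·0.511/1.43×10^-6 = 1.16×10^6 → turbulent
ε/D = 0.037/511 = 7.24×10^-5
Swamee-Jain: f = 0.01289
h_f = f(L/D)V²/(2g) = 0.01289·(558/0.511)·3.257²/(2·9.81) = 7.613 m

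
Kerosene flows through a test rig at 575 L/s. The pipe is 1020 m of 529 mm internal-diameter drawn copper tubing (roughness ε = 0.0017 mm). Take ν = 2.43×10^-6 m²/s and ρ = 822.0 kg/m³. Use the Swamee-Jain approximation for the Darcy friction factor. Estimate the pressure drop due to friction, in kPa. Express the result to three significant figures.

Δp ≈ 69.7 kPa

V = 4Q/(πD²) = 4·0.575/(π·0.529²) = 2.616 m/s
Re = VD/ν = 2.616·0.529/2.43×10^-6 = 5.70×10^5 → turbulent
ε/D = 0.0017/529 = 3.21×10^-6
Swamee-Jain: f = 0.01285
h_f = f(L/D)V²/(2g) = 0.01285·(1020/0.529)·2.616²/(2·9.81) = 8.642 m
Δp = ρg·h_f = 822.0·9.81·8.642 = 69.69 kPa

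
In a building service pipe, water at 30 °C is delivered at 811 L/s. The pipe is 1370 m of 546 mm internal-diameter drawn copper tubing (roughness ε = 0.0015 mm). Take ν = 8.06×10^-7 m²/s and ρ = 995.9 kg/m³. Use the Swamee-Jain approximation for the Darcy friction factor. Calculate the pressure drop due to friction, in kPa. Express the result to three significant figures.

V = 4Q/(πD²) = 4·0.811/(π·0.546²) = 3.464 m/s
Re = VD/ν = 3.464·0.546/8.06×10^-7 = 2.35×10^6 → turbulent
ε/D = 0.0015/546 = 2.75×10^-6
Swamee-Jain: f = 0.01022
h_f = f(L/D)V²/(2g) = 0.01022·(1370/0.546)·3.464²/(2·9.81) = 15.69 m
Δp = ρg·h_f = 995.9·9.81·15.69 = 153.3 kPa

Δp ≈ 153 kPa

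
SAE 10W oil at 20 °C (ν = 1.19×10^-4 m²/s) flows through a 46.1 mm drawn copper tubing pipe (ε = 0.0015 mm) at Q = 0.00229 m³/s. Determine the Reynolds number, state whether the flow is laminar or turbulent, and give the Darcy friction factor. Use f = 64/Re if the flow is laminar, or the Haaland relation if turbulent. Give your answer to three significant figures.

V = 4Q/(πD²) = 1.372 m/s
Re = VD/ν = 1.372·0.0461/1.19×10^-4 = 531
Re < 2300 → laminar → f = 64/Re = 0.1204

Re ≈ 531; laminar; f = 64/Re ≈ 0.120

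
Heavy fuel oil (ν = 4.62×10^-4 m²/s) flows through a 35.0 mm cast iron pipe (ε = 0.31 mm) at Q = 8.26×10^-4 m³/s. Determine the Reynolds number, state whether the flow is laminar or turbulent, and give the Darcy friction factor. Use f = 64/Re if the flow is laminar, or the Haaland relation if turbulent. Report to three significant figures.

Re ≈ 65.0; laminar; f = 64/Re ≈ 0.984

V = 4Q/(πD²) = 0.8585 m/s
Re = VD/ν = 0.8585·0.0350/4.62×10^-4 = 65.0
Re < 2300 → laminar → f = 64/Re = 0.9840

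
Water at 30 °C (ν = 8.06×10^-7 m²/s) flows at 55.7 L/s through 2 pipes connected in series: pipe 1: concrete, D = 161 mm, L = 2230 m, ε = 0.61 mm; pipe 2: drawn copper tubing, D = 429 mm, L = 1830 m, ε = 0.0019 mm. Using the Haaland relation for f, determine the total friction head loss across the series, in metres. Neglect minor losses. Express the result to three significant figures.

H ≈ 150 m

Pipe 1: V = 2.736 m/s, Re = 5.47×10^5, ε/D = 0.00379, f = 0.02822, h_1 = f(L/D)V²/2g = 149.1 m
Pipe 2: V = 0.3853 m/s, Re = 2.05×10^5, ε/D = 4.43×10^-6, f = 0.01545, h_2 = f(L/D)V²/2g = 0.4988 m
Series → Q common, losses add: H = Σh = 149.6 m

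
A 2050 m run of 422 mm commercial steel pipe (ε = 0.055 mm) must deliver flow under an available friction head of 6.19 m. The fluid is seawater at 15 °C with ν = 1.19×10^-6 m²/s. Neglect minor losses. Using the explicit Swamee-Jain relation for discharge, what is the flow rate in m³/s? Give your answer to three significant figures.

Swamee-Jain (Type II): Q = -0.965·√(gD⁵h_f/L)·ln[ε/(3.7D) + √(3.17ν²L/(gD³h_f))]
√(gD⁵h_f/L) = √(9.81·0.422⁵·6.19/2050) = 0.01991
ε/(3.7D) = 3.52×10^-5; √(3.17ν²L/(gD³h_f)) = 4.49×10^-5
Q = -0.965·0.01991·ln(8.013×10^-5) = 0.1812 m³/s
Check: V = 1.30 m/s, Re = 4.59×10^5, f = 0.01494, h_f = 6.21 m ≈ 6.19 m ✓

Q ≈ 0.181 m³/s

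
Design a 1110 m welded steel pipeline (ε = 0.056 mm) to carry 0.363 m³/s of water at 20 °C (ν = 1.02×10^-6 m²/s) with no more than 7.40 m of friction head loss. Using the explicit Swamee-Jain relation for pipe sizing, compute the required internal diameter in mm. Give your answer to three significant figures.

D ≈ 473 mm

Swamee-Jain (Type III): D = 0.66·[ε^1.25·(LQ²/(gh_f))^4.75 + ν·Q^9.4·(L/(gh_f))^5.2]^0.04
LQ²/(gh_f) = 2.015; L/(gh_f) = 15.29
Term 1 = ε^1.25·(…)^4.75 = 1.35×10^-4; Term 2 = ν·Q^9.4·(…)^5.2 = 1.07×10^-4
D = 0.66·(1.35×10^-4 + 1.07×10^-4)^0.04 = 0.4731 m = 473 mm
Check: V = 2.07 m/s, Re = 9.58×10^5, f = 0.01382, h_f = 7.05 m ≈ 7.40 m ✓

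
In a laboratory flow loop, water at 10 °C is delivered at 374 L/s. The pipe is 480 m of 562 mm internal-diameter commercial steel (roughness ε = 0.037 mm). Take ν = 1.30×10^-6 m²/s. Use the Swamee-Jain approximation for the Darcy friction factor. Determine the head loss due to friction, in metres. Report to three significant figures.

V = 4Q/(πD²) = 4·0.374/(π·0.562²) = 1.508 m/s
Re = VD/ν = 1.508·0.562/1.30×10^-6 = 6.52×10^5 → turbulent
ε/D = 0.037/562 = 6.58×10^-5
Swamee-Jain: f = 0.01359
h_f = f(L/D)V²/(2g) = 0.01359·(480/0.562)·1.508²/(2·9.81) = 1.345 m

h_f ≈ 1.34 m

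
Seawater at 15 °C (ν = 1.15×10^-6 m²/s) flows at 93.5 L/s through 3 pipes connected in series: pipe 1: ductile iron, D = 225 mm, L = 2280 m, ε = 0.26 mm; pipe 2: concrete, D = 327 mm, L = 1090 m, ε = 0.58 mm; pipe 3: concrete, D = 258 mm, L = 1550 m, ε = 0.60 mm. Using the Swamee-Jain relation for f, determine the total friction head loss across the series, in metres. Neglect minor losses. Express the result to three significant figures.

H ≈ 89.5 m

Pipe 1: V = 2.352 m/s, Re = 4.60×10^5, ε/D = 0.00116, f = 0.02106, h_1 = f(L/D)V²/2g = 60.14 m
Pipe 2: V = 1.113 m/s, Re = 3.17×10^5, ε/D = 0.00177, f = 0.02346, h_2 = f(L/D)V²/2g = 4.940 m
Pipe 3: V = 1.788 m/s, Re = 4.01×10^5, ε/D = 0.00233, f = 0.02492, h_3 = f(L/D)V²/2g = 24.41 m
Series → Q common, losses add: H = Σh = 89.49 m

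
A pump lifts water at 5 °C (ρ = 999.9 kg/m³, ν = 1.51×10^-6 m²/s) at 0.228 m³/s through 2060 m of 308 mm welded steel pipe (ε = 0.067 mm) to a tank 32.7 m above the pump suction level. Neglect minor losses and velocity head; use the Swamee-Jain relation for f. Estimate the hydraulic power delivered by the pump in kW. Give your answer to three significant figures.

V = 4Q/(πD²) = 3.060 m/s; Re = 6.24×10^5; ε/D = 2.18×10^-4; f = 0.01541
h_f = f(L/D)V²/2g = 49.18 m
Total head H = z + h_f = 32.7 + 49.18 = 81.88 m
P_hyd = ρgQH = 999.9·9.81·0.228·81.88 = 183.1 kW

P_hyd ≈ 183 kW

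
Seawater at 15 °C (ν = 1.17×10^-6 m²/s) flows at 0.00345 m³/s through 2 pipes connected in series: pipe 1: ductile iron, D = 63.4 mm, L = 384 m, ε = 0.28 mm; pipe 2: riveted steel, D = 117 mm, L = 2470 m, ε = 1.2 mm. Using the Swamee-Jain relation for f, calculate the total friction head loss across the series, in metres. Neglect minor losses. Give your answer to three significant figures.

H ≈ 16.0 m

Pipe 1: V = 1.093 m/s, Re = 5.92×10^4, ε/D = 0.00442, f = 0.03125, h_1 = f(L/D)V²/2g = 11.52 m
Pipe 2: V = 0.3209 m/s, Re = 3.21×10^4, ε/D = 0.0103, f = 0.04050, h_2 = f(L/D)V²/2g = 4.487 m
Series → Q common, losses add: H = Σh = 16.01 m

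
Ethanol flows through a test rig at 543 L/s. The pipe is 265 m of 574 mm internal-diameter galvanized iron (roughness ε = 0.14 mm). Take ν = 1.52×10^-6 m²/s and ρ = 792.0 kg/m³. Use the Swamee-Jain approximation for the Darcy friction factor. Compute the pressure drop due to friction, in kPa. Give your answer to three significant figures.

Δp ≈ 12.4 kPa

V = 4Q/(πD²) = 4·0.543/(π·0.574²) = 2.098 m/s
Re = VD/ν = 2.098·0.574/1.52×10^-6 = 7.92×10^5 → turbulent
ε/D = 0.14/574 = 2.44×10^-4
Swamee-Jain: f = 0.01542
h_f = f(L/D)V²/(2g) = 0.01542·(265/0.574)·2.098²/(2·9.81) = 1.598 m
Δp = ρg·h_f = 792.0·9.81·1.598 = 12.41 kPa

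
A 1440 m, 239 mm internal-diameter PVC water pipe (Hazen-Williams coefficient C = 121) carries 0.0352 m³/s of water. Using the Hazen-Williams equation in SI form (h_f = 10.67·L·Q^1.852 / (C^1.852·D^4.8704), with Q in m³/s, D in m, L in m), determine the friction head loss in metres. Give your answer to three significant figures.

h_f = 10.67·1440·0.0352^1.852 / (121^1.852·0.239^4.8704) = 4.622 m

h_f ≈ 4.62 m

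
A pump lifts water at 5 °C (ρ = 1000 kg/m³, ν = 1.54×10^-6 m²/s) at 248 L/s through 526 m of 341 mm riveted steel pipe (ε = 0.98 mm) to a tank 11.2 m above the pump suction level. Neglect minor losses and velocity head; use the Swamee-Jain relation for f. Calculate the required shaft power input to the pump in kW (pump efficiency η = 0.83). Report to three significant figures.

P_shaft ≈ 77.3 kW

V = 4Q/(πD²) = 2.716 m/s; Re = 6.01×10^5; ε/D = 0.00287; f = 0.02618
h_f = f(L/D)V²/2g = 15.18 m
Total head H = z + h_f = 11.2 + 15.18 = 26.38 m
P_hyd = ρgQH = 1000·9.81·0.248·26.38 = 64.18 kW
P_shaft = P_hyd/η = 64.18/0.83 = 77.32 kW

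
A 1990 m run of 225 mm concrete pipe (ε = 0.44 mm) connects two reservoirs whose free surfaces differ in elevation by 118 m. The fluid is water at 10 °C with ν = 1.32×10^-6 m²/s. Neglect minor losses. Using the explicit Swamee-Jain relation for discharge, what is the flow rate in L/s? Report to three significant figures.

Q ≈ 132 L/s

Swamee-Jain (Type II): Q = -0.965·√(gD⁵h_f/L)·ln[ε/(3.7D) + √(3.17ν²L/(gD³h_f))]
√(gD⁵h_f/L) = √(9.81·0.225⁵·118/1990) = 0.01831
ε/(3.7D) = 5.29×10^-4; √(3.17ν²L/(gD³h_f)) = 2.89×10^-5
Q = -0.965·0.01831·ln(5.574×10^-4) = 0.1324 m³/s
Check: V = 3.33 m/s, Re = 5.68×10^5, f = 0.02372, h_f = 119 m ≈ 118 m ✓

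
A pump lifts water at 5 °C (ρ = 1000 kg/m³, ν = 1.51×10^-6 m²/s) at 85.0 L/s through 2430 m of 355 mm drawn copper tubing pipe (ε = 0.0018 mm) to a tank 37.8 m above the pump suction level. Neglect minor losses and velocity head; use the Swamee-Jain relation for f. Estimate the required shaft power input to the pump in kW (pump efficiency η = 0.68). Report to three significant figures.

V = 4Q/(πD²) = 0.8588 m/s; Re = 2.02×10^5; ε/D = 5.07×10^-6; f = 0.01555
h_f = f(L/D)V²/2g = 4.001 m
Total head H = z + h_f = 37.8 + 4.001 = 41.80 m
P_hyd = ρgQH = 1000·9.81·0.0850·41.80 = 34.86 kW
P_shaft = P_hyd/η = 34.86/0.68 = 51.26 kW

P_shaft ≈ 51.3 kW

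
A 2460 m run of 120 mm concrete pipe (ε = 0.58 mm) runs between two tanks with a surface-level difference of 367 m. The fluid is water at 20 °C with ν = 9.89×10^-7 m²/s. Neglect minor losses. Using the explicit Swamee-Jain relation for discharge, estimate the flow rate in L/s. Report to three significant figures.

Q ≈ 38.5 L/s

Swamee-Jain (Type II): Q = -0.965·√(gD⁵h_f/L)·ln[ε/(3.7D) + √(3.17ν²L/(gD³h_f))]
√(gD⁵h_f/L) = √(9.81·0.120⁵·367/2460) = 0.006035
ε/(3.7D) = 0.00131; √(3.17ν²L/(gD³h_f)) = 3.50×10^-5
Q = -0.965·0.006035·ln(0.001341) = 0.03852 m³/s
Check: V = 3.41 m/s, Re = 4.13×10^5, f = 0.03041, h_f = 368 m ≈ 367 m ✓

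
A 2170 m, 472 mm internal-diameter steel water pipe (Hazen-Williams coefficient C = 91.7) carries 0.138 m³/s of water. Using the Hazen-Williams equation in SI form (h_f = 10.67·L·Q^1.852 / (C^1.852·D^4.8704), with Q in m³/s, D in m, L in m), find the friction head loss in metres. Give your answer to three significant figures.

h_f = 10.67·2170·0.138^1.852 / (91.7^1.852·0.472^4.8704) = 5.314 m

h_f ≈ 5.31 m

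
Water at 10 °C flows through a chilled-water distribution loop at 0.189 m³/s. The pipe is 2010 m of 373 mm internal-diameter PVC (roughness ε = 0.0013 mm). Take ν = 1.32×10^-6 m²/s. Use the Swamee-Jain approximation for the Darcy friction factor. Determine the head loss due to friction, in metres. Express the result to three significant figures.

h_f ≈ 10.8 m

V = 4Q/(πD²) = 4·0.189/(π·0.373²) = 1.730 m/s
Re = VD/ν = 1.730·0.373/1.32×10^-6 = 4.89×10^5 → turbulent
ε/D = 0.0013/373 = 3.49×10^-6
Swamee-Jain: f = 0.01320
h_f = f(L/D)V²/(2g) = 0.01320·(2010/0.373)·1.730²/(2·9.81) = 10.85 m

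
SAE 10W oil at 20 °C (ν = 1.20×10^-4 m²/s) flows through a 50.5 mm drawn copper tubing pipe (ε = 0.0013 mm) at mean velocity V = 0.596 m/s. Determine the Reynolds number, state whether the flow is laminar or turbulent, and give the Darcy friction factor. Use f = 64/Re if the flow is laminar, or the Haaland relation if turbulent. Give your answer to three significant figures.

Re = VD/ν = 0.5960·0.0505/1.20×10^-4 = 251
Re < 2300 → laminar → f = 64/Re = 0.2552

Re ≈ 251; laminar; f = 64/Re ≈ 0.255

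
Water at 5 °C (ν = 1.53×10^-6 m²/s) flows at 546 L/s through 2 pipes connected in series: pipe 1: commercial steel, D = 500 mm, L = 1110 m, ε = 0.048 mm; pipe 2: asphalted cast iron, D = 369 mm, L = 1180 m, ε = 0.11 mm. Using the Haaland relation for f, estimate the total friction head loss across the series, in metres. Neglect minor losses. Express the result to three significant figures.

Pipe 1: V = 2.781 m/s, Re = 9.09×10^5, ε/D = 9.60×10^-5, f = 0.01338, h_1 = f(L/D)V²/2g = 11.70 m
Pipe 2: V = 5.106 m/s, Re = 1.23×10^6, ε/D = 2.98×10^-4, f = 0.01547, h_2 = f(L/D)V²/2g = 65.74 m
Series → Q common, losses add: H = Σh = 77.44 m

H ≈ 77.4 m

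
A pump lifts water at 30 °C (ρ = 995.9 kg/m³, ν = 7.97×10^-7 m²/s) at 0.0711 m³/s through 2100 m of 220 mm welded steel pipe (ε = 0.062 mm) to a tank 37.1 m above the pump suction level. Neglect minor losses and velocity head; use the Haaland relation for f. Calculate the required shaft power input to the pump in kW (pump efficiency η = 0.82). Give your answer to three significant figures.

V = 4Q/(πD²) = 1.870 m/s; Re = 5.16×10^5; ε/D = 2.82×10^-4; f = 0.01597
h_f = f(L/D)V²/2g = 27.19 m
Total head H = z + h_f = 37.1 + 27.19 = 64.29 m
P_hyd = ρgQH = 995.9·9.81·0.0711·64.29 = 44.66 kW
P_shaft = P_hyd/η = 44.66/0.82 = 54.46 kW

P_shaft ≈ 54.5 kW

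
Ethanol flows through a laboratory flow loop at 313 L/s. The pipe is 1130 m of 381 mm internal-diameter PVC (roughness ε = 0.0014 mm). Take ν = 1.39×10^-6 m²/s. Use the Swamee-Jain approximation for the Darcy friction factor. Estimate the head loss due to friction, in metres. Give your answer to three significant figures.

h_f ≈ 14.0 m

V = 4Q/(πD²) = 4·0.313/(π·0.381²) = 2.745 m/s
Re = VD/ν = 2.745·0.381/1.39×10^-6 = 7.53×10^5 → turbulent
ε/D = 0.0014/381 = 3.67×10^-6
Swamee-Jain: f = 0.01226
h_f = f(L/D)V²/(2g) = 0.01226·(1130/0.381)·2.745²/(2·9.81) = 13.97 m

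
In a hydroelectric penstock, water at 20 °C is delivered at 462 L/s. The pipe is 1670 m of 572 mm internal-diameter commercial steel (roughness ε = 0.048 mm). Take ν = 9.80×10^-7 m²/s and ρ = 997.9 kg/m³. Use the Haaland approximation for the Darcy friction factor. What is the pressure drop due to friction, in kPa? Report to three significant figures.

V = 4Q/(πD²) = 4·0.462/(π·0.572²) = 1.798 m/s
Re = VD/ν = 1.798·0.572/9.80×10^-7 = 1.05×10^6 → turbulent
ε/D = 0.048/572 = 8.39×10^-5
Haaland: f = 0.01303
h_f = f(L/D)V²/(2g) = 0.01303·(1670/0.572)·1.798²/(2·9.81) = 6.266 m
Δp = ρg·h_f = 997.9·9.81·6.266 = 61.34 kPa

Δp ≈ 61.3 kPa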